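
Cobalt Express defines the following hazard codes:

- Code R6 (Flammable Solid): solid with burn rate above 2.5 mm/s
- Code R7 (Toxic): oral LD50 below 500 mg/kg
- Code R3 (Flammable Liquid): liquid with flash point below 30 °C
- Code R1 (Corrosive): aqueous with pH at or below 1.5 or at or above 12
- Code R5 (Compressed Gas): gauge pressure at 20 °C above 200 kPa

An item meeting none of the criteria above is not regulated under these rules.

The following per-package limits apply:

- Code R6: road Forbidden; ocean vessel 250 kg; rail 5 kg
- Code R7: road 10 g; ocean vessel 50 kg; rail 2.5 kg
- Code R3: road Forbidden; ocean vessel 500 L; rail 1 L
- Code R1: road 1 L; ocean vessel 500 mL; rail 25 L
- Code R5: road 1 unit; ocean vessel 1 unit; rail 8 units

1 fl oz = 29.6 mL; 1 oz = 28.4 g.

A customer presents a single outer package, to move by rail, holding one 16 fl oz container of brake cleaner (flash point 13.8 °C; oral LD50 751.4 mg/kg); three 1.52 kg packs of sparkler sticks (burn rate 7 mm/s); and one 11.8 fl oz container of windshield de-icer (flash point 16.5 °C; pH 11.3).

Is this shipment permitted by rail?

With flash point 13.8 °C (< 30 °C), the brake cleaner falls in Code R3.
Burn rate 7 mm/s meets the Code R6 criterion (Flammable Solid), so the sparkler sticks are Code R6.
Flash point 16.5 °C meets the Code R3 criterion (Flammable Liquid), so the windshield de-icer is Code R3.
Total Code R3: (one 16 fl oz container = 473.6 mL) + (one 11.8 fl oz container = 349.28 mL) = 822.88 mL.
822.88 mL is within the rail limit of 1 L for Code R3.
Code R6 quantity: three 1.52 kg packs = 4.56 kg.
4.56 kg ≤ 5 kg (rail limit, Code R6) — within limit.
Every hazard code is within its rail limit and no segregation rule is violated.

Yes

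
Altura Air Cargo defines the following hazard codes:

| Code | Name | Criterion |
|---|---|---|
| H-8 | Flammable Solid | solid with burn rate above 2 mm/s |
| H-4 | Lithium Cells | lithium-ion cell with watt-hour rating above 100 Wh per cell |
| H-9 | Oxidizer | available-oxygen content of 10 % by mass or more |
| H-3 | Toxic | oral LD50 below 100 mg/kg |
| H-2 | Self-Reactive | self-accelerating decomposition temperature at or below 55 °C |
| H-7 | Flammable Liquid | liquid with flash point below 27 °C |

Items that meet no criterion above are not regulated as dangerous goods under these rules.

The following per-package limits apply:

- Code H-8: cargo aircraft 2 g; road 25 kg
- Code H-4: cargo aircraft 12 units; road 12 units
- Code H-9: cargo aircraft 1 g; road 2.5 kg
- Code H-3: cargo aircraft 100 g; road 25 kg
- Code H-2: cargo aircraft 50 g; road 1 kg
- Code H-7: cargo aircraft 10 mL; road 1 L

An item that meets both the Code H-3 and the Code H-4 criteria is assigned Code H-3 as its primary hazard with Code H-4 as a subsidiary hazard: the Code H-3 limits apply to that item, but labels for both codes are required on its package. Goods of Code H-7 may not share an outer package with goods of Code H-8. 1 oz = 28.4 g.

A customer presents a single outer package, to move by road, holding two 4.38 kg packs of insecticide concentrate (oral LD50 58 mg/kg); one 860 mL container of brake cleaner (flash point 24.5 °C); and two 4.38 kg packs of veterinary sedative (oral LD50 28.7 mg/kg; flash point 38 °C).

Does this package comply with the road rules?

Yes

Oral LD50 58 mg/kg meets the Code H-3 criterion (Toxic), so the insecticide concentrate is Code H-3.
Brake cleaner: flash point 24.5 °C < 27 °C → Code H-7 (Flammable Liquid).
Veterinary sedative: oral LD50 28.7 mg/kg < 100 mg/kg → Code H-3 (Toxic).
Code H-7 quantity: 860 mL.
That is within the Code H-7 road limit of 1 L.
Total Code H-3: (two 4.38 kg packs = 8.76 kg) + (two 4.38 kg packs = 8.76 kg) = 17.52 kg.
17.52 kg is within the road limit of 25 kg for Code H-3.
The segregation rule (Code H-7 with Code H-8) does not apply to Code H-7 with Code H-3.
Every hazard code is within its road limit and no segregation rule is violated.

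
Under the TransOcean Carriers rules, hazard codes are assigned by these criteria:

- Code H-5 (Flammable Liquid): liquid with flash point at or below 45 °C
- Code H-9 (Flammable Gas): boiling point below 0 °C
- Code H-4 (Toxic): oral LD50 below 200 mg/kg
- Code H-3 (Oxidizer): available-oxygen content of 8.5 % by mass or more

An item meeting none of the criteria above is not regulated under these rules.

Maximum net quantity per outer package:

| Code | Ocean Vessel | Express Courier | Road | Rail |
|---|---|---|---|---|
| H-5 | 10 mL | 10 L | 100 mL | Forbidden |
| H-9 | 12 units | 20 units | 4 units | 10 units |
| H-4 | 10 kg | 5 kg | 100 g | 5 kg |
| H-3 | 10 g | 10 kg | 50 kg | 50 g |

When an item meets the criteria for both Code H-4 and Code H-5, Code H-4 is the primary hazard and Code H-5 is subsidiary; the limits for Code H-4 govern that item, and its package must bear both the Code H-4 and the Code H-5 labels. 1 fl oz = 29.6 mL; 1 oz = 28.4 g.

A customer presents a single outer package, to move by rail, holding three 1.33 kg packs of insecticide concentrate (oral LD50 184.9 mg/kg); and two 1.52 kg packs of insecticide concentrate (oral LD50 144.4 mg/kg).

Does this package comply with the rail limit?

No

Insecticide concentrate: oral LD50 184.9 mg/kg < 200 mg/kg → Code H-4 (Toxic).
Insecticide concentrate: oral LD50 144.4 mg/kg < 200 mg/kg → Code H-4 (Toxic).
Total Code H-4: (three 1.33 kg packs = 3.99 kg) + (two 1.52 kg packs = 3.04 kg) = 7.03 kg.
That exceeds the Code H-4 rail limit of 5 kg.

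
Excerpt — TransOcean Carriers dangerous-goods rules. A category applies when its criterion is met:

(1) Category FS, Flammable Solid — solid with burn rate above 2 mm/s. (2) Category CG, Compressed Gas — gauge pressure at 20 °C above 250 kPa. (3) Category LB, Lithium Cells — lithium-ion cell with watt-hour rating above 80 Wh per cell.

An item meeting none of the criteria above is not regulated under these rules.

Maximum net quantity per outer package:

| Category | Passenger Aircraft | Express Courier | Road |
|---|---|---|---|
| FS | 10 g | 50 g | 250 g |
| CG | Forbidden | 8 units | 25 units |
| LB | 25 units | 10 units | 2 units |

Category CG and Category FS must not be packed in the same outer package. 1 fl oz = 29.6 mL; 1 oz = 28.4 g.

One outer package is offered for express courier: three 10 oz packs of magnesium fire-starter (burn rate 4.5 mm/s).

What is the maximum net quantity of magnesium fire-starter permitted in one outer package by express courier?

50 g

Burn rate 4.5 mm/s meets the Category FS criterion (Flammable Solid), so the magnesium fire-starter is Category FS.
The express courier limit for Category FS is 50 g.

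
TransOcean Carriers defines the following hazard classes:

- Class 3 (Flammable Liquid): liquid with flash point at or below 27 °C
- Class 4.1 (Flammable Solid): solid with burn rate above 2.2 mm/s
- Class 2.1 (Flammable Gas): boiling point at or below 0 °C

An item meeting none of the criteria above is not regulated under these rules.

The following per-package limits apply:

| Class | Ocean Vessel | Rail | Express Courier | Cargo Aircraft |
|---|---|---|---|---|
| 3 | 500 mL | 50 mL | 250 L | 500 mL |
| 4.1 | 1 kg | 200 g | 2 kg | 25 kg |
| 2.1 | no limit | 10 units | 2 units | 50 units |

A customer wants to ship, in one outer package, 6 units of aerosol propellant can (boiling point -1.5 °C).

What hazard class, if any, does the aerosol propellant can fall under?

The aerosol propellant can has boiling point -1.5 °C, which is ≤ 0 °C, so it is Class 2.1 (Flammable Gas).

Class 2.1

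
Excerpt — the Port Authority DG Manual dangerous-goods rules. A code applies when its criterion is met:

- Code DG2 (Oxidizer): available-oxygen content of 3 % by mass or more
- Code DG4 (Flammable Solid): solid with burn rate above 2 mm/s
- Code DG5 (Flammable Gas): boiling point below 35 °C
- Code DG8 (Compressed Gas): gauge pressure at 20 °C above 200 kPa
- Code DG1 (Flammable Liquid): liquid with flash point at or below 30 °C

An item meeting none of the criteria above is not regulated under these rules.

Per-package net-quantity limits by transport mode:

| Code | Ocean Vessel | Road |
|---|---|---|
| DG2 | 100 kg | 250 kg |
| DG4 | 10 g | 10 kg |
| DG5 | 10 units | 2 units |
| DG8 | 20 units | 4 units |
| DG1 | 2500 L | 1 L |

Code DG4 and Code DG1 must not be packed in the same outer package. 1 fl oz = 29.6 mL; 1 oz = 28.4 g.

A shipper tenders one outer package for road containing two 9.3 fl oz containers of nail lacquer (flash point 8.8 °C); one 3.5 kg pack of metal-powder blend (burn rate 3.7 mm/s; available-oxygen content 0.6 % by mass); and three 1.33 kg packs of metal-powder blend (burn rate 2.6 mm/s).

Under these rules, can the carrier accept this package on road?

Flash point 8.8 °C meets the Code DG1 criterion (Flammable Liquid), so the nail lacquer is Code DG1.
With burn rate 3.7 mm/s (> 2 mm/s), the metal-powder blend falls in Code DG4.
With burn rate 2.6 mm/s (> 2 mm/s), the metal-powder blend falls in Code DG4.
Total Code DG4: 3.5 kg + (three 1.33 kg packs = 3.99 kg) = 7.49 kg.
7.49 kg ≤ 10 kg (road limit, Code DG4) — within limit.
Code DG1 quantity: two 9.3 fl oz containers = 550.56 mL.
550.56 mL is within the road limit of 1 L for Code DG1.
Code DG4 and Code DG1 may not share an outer package.

No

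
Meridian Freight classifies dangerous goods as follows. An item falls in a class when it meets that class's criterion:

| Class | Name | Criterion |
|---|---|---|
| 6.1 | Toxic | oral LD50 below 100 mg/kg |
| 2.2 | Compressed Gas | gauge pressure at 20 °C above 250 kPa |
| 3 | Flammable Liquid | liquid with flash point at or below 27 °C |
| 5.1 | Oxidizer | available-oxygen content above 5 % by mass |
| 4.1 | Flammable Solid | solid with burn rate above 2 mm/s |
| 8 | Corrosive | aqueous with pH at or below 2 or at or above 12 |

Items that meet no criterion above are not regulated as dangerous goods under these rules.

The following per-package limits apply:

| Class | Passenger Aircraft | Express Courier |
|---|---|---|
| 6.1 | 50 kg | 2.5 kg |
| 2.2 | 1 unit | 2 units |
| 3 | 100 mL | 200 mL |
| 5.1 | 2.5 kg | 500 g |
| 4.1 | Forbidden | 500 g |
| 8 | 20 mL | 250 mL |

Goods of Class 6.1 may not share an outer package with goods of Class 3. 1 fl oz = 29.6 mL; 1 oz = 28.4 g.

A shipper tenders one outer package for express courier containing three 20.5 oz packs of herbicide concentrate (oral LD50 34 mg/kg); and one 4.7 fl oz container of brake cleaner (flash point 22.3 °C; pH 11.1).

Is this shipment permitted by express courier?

With oral LD50 34 mg/kg (< 100 mg/kg), the herbicide concentrate falls in Class 6.1.
Brake cleaner: flash point 22.3 °C ≤ 27 °C → Class 3 (Flammable Liquid).
Class 6.1 quantity: three 20.5 oz packs = 1746.6 g.
That is within the Class 6.1 express courier limit of 2.5 kg.
Class 3 quantity: one 4.7 fl oz container = 139.12 mL.
139.12 mL ≤ 200 mL (express courier limit, Class 3) — within limit.
Class 6.1 and Class 3 may not share an outer package.

No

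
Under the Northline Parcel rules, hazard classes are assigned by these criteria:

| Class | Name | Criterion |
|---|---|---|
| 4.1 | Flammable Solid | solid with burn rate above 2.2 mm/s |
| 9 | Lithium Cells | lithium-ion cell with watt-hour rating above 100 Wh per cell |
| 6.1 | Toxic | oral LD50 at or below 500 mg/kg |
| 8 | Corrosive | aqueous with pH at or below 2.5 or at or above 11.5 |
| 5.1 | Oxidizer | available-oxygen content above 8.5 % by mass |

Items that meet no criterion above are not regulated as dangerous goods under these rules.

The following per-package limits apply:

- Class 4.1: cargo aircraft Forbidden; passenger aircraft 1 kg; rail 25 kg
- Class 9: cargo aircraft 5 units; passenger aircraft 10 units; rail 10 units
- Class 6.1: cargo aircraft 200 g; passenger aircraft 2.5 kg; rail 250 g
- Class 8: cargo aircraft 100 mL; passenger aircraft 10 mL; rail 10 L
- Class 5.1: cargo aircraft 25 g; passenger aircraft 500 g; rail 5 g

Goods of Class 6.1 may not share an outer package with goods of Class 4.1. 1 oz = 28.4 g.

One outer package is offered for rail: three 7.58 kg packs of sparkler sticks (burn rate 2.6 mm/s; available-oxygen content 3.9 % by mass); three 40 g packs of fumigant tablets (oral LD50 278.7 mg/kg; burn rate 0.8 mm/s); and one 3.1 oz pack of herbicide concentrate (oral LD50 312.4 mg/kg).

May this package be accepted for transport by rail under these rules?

No

Sparkler sticks: burn rate 2.6 mm/s > 2.2 mm/s → Class 4.1 (Flammable Solid).
With oral LD50 278.7 mg/kg (≤ 500 mg/kg), the fumigant tablets fall in Class 6.1.
The herbicide concentrate has oral LD50 312.4 mg/kg, which is ≤ 500 mg/kg, so it is Class 6.1 (Toxic).
Total Class 6.1: (three 40 g packs = 120 g) + (one 3.1 oz pack = 88.04 g) = 208.04 g.
208.04 g ≤ 250 g (rail limit, Class 6.1) — within limit.
Class 4.1 quantity: three 7.58 kg packs = 22.74 kg.
22.74 kg ≤ 25 kg (rail limit, Class 4.1) — within limit.
Class 6.1 and Class 4.1 may not share an outer package.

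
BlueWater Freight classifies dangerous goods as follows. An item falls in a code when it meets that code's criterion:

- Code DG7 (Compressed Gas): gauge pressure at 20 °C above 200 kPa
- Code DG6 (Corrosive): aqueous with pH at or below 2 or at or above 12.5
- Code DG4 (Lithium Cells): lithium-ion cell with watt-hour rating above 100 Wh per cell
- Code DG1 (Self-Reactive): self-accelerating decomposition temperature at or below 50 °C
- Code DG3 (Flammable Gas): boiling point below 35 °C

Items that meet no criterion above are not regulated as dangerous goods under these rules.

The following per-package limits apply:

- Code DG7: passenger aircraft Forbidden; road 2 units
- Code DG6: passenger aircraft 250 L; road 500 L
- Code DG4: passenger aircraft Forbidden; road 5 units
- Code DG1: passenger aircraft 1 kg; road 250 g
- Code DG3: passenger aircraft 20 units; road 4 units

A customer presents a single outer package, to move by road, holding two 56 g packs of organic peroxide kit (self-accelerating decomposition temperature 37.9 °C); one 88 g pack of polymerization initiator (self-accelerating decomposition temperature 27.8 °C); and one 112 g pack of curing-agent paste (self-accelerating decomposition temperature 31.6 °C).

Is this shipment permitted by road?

No

With self-accelerating decomposition temperature 37.9 °C (≤ 50 °C), the organic peroxide kit falls in Code DG1.
With self-accelerating decomposition temperature 27.8 °C (≤ 50 °C), the polymerization initiator falls in Code DG1.
Curing-agent paste: self-accelerating decomposition temperature 31.6 °C ≤ 50 °C → Code DG1 (Self-Reactive).
Code DG1 net quantity: (two 56 g packs = 112 g) + 88 g + 112 g = 312 g.
312 g > 250 g (road limit, Code DG1) — over the limit.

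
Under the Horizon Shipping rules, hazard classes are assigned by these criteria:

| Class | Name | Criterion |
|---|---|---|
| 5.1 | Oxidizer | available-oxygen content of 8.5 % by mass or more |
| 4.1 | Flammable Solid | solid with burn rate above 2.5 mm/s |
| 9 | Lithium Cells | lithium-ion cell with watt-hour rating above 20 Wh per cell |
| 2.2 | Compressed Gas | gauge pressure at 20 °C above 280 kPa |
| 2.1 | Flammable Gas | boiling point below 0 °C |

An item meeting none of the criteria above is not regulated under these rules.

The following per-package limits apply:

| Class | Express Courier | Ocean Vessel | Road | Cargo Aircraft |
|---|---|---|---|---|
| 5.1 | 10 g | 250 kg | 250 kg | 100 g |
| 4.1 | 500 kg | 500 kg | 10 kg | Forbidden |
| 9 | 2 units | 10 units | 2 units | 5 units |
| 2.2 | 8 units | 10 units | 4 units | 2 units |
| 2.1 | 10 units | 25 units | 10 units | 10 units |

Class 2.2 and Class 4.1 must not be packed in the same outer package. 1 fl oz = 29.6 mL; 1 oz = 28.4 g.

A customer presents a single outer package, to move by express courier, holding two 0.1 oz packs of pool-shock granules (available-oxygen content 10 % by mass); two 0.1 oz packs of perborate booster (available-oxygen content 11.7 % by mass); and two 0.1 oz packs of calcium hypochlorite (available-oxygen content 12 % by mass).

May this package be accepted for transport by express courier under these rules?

Available-oxygen content 10 % by mass meets the Class 5.1 criterion (Oxidizer), so the pool-shock granules are Class 5.1.
With available-oxygen content 11.7 % by mass (≥ 8.5 % by mass), the perborate booster falls in Class 5.1.
Calcium hypochlorite: available-oxygen content 12 % by mass ≥ 8.5 % by mass → Class 5.1 (Oxidizer).
Total Class 5.1: (two 0.1 oz packs = 5.68 g) + (two 0.1 oz packs = 5.68 g) + (two 0.1 oz packs = 5.68 g) = 17.04 g.
17.04 g exceeds the express courier limit of 10 g for Class 5.1.

No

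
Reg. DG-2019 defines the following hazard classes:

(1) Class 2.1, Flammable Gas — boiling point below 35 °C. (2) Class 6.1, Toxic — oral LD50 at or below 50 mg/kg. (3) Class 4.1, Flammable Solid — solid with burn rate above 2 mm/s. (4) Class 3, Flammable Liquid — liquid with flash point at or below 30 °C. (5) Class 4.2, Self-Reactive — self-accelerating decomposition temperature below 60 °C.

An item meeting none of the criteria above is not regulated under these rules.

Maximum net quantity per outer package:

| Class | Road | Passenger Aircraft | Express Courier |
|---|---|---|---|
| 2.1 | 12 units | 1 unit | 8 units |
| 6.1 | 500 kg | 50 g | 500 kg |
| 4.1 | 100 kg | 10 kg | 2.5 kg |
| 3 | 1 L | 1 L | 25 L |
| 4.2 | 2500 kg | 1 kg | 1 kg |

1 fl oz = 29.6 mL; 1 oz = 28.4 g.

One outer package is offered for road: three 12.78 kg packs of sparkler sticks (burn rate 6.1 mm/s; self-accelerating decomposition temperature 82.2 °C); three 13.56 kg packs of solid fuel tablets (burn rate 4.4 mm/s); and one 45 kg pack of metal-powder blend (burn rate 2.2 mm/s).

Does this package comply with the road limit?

No

Sparkler sticks: burn rate 6.1 mm/s > 2 mm/s → Class 4.1 (Flammable Solid).
Solid fuel tablets: burn rate 4.4 mm/s > 2 mm/s → Class 4.1 (Flammable Solid).
Burn rate 2.2 mm/s meets the Class 4.1 criterion (Flammable Solid), so the metal-powder blend is Class 4.1.
Class 4.1 net quantity: (three 12.78 kg packs = 38.34 kg) + (three 13.56 kg packs = 40.68 kg) + 45 kg = 124.02 kg.
That exceeds the Class 4.1 road limit of 100 kg.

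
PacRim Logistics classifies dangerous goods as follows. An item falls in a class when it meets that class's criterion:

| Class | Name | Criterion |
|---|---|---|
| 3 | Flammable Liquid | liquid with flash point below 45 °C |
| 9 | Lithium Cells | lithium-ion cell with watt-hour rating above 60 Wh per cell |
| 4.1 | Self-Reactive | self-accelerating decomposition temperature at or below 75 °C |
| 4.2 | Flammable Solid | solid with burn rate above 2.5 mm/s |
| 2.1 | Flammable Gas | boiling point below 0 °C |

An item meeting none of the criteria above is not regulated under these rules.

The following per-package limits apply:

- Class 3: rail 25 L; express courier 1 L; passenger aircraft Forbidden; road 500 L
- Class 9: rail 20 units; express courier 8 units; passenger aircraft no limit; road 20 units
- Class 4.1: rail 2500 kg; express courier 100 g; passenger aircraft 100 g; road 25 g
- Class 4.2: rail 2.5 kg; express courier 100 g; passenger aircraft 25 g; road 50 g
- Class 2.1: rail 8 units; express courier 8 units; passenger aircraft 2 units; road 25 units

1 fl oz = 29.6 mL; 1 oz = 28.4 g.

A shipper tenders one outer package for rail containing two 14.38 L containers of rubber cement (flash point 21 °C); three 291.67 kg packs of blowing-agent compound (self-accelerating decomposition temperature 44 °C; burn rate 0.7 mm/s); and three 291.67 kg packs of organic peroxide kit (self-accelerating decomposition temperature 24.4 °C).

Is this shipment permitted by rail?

No

Rubber cement: flash point 21 °C < 45 °C → Class 3 (Flammable Liquid).
Self-accelerating decomposition temperature 44 °C meets the Class 4.1 criterion (Self-Reactive), so the blowing-agent compound is Class 4.1.
The organic peroxide kit has self-accelerating decomposition temperature 24.4 °C, which is ≤ 75 °C, so it is Class 4.1 (Self-Reactive).
Class 4.1 net quantity: (three 291.67 kg packs = 875.01 kg) + (three 291.67 kg packs = 875.01 kg) = 1750.02 kg.
That is within the Class 4.1 rail limit of 2500 kg.
Class 3 quantity: two 14.38 L containers = 28.76 L.
28.76 L exceeds the rail limit of 25 L for Class 3.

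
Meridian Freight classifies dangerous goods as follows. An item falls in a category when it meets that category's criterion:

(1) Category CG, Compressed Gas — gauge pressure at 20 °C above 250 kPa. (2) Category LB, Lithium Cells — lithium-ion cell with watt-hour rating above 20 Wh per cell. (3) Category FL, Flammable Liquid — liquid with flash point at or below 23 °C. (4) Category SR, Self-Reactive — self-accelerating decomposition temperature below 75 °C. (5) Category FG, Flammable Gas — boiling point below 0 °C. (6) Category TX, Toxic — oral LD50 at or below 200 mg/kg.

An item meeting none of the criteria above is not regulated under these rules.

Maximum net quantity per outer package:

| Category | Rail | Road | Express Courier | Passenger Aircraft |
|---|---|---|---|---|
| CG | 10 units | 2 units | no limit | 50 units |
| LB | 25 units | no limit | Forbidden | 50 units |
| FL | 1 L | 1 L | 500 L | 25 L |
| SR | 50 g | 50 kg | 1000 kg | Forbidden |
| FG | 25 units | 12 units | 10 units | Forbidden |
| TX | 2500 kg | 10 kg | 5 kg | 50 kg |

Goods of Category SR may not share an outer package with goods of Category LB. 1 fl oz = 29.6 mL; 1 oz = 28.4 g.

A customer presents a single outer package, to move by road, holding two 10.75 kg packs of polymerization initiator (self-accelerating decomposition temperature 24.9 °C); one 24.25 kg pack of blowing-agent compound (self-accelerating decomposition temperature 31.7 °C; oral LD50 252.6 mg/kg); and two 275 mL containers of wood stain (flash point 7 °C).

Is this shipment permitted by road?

The polymerization initiator has self-accelerating decomposition temperature 24.9 °C, which is < 75 °C, so it is Category SR (Self-Reactive).
The blowing-agent compound has self-accelerating decomposition temperature 31.7 °C, which is < 75 °C, so it is Category SR (Self-Reactive).
Flash point 7 °C meets the Category FL criterion (Flammable Liquid), so the wood stain is Category FL.
Total Category SR: (two 10.75 kg packs = 21.5 kg) + 24.25 kg = 45.75 kg.
45.75 kg ≤ 50 kg (road limit, Category SR) — within limit.
Category FL quantity: two 275 mL containers = 550 mL.
550 mL is within the road limit of 1 L for Category FL.
The segregation rule (Category SR with Category LB) does not apply to Category SR with Category FL.
Every hazard category is within its road limit and no segregation rule is violated.

Yes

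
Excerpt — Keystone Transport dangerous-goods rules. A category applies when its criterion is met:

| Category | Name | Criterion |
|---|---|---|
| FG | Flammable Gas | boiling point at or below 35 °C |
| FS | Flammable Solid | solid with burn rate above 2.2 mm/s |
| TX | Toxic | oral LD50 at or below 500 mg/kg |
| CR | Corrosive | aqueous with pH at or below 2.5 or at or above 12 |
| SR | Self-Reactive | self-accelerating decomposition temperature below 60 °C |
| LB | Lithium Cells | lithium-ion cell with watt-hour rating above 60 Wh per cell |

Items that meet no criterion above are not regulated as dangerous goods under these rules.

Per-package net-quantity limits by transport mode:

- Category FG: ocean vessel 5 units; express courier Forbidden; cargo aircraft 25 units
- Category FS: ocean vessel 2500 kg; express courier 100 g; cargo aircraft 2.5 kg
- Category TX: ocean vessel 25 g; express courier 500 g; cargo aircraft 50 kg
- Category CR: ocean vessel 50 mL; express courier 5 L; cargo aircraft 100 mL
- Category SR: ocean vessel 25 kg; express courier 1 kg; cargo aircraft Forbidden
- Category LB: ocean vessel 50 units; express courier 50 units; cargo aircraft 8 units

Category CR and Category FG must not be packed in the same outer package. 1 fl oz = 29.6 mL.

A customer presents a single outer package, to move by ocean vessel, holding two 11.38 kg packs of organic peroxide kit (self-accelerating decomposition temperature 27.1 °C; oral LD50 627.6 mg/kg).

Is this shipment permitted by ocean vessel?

Self-accelerating decomposition temperature 27.1 °C meets the Category SR criterion (Self-Reactive), so the organic peroxide kit is Category SR.
Category SR quantity: two 11.38 kg packs = 22.76 kg.
22.76 kg ≤ 25 kg (ocean vessel limit, Category SR) — within limit.

Yes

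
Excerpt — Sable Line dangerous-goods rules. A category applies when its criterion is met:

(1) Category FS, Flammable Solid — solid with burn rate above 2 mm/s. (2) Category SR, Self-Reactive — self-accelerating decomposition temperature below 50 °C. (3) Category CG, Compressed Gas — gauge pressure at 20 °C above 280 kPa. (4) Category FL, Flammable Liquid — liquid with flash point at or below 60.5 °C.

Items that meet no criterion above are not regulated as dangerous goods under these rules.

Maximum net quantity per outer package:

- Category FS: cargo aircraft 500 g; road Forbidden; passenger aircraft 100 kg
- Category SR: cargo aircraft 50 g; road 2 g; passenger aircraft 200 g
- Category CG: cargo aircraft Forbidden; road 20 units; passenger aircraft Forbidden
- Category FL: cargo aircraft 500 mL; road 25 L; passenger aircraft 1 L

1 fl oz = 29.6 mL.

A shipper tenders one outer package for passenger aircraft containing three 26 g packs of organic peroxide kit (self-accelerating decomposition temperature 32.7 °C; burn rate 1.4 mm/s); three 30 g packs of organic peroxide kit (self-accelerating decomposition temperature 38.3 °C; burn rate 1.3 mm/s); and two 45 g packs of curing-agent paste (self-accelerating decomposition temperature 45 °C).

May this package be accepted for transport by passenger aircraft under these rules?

No

Self-accelerating decomposition temperature 32.7 °C meets the Category SR criterion (Self-Reactive), so the organic peroxide kit is Category SR.
The organic peroxide kit has self-accelerating decomposition temperature 38.3 °C, which is < 50 °C, so it is Category SR (Self-Reactive).
With self-accelerating decomposition temperature 45 °C (< 50 °C), the curing-agent paste falls in Category SR.
Category SR net quantity: (three 26 g packs = 78 g) + (three 30 g packs = 90 g) + (two 45 g packs = 90 g) = 258 g.
That exceeds the Category SR passenger aircraft limit of 200 g.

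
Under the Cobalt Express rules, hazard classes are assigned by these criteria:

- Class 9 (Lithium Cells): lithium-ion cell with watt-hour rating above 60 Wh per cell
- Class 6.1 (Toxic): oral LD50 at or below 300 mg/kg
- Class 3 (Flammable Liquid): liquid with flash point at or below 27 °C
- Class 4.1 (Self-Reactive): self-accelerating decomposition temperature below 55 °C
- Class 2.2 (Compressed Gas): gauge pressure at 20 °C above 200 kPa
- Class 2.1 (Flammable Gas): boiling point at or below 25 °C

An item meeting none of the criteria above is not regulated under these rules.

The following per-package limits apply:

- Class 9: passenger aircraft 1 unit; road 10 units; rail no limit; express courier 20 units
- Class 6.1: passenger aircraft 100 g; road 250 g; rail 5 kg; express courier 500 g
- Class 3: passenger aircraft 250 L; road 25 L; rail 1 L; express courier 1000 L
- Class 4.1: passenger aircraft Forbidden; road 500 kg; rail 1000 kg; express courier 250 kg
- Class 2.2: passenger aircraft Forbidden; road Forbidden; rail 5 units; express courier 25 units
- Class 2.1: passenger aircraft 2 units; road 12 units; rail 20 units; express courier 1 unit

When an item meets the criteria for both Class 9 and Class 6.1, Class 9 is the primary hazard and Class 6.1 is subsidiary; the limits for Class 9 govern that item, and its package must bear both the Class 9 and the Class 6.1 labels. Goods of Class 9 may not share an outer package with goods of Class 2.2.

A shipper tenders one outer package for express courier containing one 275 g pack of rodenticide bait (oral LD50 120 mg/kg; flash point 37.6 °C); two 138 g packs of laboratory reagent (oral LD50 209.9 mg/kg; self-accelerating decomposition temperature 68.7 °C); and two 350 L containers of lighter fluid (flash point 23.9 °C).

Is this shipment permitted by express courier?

No

Rodenticide bait: oral LD50 120 mg/kg ≤ 300 mg/kg → Class 6.1 (Toxic).
Oral LD50 209.9 mg/kg meets the Class 6.1 criterion (Toxic), so the laboratory reagent is Class 6.1.
With flash point 23.9 °C (≤ 27 °C), the lighter fluid falls in Class 3.
Total Class 6.1: 275 g + (two 138 g packs = 276 g) = 551 g.
551 g exceeds the express courier limit of 500 g for Class 6.1.
Class 3 quantity: two 350 L containers = 700 L.
700 L ≤ 1000 L (express courier limit, Class 3) — within limit.
The segregation rule (Class 9 with Class 2.2) does not apply to Class 6.1 with Class 3.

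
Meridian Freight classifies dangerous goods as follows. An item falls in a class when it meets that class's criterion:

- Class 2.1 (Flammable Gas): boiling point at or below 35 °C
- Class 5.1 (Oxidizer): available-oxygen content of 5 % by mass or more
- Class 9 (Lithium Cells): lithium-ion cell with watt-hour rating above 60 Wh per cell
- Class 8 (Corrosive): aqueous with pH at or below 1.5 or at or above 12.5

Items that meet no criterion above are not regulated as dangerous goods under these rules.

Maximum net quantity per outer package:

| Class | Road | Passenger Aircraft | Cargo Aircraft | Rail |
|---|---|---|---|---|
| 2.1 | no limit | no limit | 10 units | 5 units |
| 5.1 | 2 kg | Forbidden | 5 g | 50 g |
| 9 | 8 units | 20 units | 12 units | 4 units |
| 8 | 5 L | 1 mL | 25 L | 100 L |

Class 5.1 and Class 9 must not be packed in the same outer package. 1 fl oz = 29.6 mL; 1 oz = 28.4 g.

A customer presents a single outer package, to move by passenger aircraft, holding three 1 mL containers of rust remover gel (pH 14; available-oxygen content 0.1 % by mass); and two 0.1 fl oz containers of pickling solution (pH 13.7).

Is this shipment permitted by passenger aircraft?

pH 14 meets the Class 8 criterion (Corrosive), so the rust remover gel is Class 8.
The pickling solution has pH 13.7, which is ≥ 12.5, so it is Class 8 (Corrosive).
Total Class 8: (three 1 mL containers = 3 mL) + (two 0.1 fl oz containers = 5.92 mL) = 8.92 mL.
That exceeds the Class 8 passenger aircraft limit of 1 mL.

No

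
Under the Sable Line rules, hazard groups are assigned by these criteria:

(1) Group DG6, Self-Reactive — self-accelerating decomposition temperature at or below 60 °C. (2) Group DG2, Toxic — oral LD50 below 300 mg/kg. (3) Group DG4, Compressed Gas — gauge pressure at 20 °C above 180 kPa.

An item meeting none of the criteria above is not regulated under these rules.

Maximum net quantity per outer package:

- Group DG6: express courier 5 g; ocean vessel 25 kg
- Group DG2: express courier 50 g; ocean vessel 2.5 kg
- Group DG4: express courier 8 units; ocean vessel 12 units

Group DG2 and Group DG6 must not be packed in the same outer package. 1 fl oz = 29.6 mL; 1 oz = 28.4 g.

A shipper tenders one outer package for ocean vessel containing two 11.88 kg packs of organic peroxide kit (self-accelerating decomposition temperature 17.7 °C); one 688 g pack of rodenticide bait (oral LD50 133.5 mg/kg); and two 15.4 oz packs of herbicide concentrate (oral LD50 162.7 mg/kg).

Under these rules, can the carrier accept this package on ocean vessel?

No

The organic peroxide kit has self-accelerating decomposition temperature 17.7 °C, which is ≤ 60 °C, so it is Group DG6 (Self-Reactive).
With oral LD50 133.5 mg/kg (< 300 mg/kg), the rodenticide bait falls in Group DG2.
The herbicide concentrate has oral LD50 162.7 mg/kg, which is < 300 mg/kg, so it is Group DG2 (Toxic).
Group DG2 net quantity: 688 g + (two 15.4 oz packs = 874.72 g) = 1562.72 g.
That is within the Group DG2 ocean vessel limit of 2.5 kg.
Group DG6 quantity: two 11.88 kg packs = 23.76 kg.
23.76 kg is within the ocean vessel limit of 25 kg for Group DG6.
Group DG2 and Group DG6 may not share an outer package.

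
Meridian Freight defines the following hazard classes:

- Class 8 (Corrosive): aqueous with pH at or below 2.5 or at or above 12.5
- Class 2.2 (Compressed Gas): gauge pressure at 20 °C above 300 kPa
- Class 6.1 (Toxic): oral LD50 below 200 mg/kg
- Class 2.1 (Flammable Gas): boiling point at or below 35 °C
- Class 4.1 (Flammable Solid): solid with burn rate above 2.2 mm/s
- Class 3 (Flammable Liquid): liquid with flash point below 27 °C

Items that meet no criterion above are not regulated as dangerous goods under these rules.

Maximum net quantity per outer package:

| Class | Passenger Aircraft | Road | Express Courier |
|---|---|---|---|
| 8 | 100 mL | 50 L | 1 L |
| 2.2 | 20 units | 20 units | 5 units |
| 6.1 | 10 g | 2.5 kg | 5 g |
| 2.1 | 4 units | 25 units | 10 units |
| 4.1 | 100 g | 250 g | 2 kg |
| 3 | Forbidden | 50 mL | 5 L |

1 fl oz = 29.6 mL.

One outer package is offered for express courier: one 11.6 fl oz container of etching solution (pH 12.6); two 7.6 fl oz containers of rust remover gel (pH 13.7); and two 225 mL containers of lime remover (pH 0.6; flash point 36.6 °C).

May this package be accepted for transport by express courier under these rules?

pH 12.6 meets the Class 8 criterion (Corrosive), so the etching solution is Class 8.
The rust remover gel has pH 13.7, which is ≥ 12.5, so it is Class 8 (Corrosive).
The lime remover has pH 0.6, which is ≤ 2.5, so it is Class 8 (Corrosive).
Class 8 net quantity: (one 11.6 fl oz container = 343.36 mL) + (two 7.6 fl oz containers = 449.92 mL) + (two 225 mL containers = 450 mL) = 1243.28 mL.
That exceeds the Class 8 express courier limit of 1 L.

No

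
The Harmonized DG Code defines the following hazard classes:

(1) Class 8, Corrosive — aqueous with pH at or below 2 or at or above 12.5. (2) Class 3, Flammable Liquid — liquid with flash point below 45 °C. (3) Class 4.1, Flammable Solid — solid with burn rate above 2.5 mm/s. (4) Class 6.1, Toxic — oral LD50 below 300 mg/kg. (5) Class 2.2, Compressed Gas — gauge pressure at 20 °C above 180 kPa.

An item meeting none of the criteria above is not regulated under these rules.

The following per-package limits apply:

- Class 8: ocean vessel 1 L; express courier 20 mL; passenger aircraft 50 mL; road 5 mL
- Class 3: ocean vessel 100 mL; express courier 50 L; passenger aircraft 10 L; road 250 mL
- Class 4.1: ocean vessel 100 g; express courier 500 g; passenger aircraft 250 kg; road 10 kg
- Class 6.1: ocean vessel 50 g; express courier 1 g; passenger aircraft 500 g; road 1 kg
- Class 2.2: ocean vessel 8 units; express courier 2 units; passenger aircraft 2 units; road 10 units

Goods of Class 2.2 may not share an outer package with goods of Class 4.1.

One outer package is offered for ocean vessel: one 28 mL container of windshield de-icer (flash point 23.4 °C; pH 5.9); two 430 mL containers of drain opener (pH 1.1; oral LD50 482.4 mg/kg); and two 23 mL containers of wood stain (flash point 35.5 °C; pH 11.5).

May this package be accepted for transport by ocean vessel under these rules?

Yes

Windshield de-icer: flash point 23.4 °C < 45 °C → Class 3 (Flammable Liquid).
Drain opener: pH 1.1 ≤ 2 → Class 8 (Corrosive).
With flash point 35.5 °C (< 45 °C), the wood stain falls in Class 3.
Class 3 net quantity: 28 mL + (two 23 mL containers = 46 mL) = 74 mL.
74 mL ≤ 100 mL (ocean vessel limit, Class 3) — within limit.
Class 8 quantity: two 430 mL containers = 860 mL.
860 mL is within the ocean vessel limit of 1 L for Class 8.
The segregation rule (Class 2.2 with Class 4.1) does not apply to Class 3 with Class 8.
Every hazard class is within its ocean vessel limit and no segregation rule is violated.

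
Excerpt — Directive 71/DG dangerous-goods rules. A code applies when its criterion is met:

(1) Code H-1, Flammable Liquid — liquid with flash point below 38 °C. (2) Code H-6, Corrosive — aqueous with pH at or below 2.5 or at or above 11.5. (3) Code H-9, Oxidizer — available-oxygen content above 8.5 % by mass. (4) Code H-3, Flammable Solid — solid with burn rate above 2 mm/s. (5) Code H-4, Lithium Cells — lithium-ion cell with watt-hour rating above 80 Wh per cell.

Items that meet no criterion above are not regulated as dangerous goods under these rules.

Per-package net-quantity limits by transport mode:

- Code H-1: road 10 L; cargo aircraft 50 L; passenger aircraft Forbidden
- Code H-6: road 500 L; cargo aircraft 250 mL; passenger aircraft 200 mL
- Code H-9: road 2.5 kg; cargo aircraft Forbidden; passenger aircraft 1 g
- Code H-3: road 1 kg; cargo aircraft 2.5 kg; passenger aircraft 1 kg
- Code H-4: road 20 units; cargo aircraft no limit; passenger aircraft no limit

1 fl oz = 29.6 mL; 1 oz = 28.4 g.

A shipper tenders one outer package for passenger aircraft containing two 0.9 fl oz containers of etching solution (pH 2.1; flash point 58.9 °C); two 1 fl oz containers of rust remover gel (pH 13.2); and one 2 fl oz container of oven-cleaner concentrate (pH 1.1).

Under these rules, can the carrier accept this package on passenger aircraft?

With pH 2.1 (≤ 2.5), the etching solution falls in Code H-6.
Rust remover gel: pH 13.2 ≥ 11.5 → Code H-6 (Corrosive).
The oven-cleaner concentrate has pH 1.1, which is ≤ 2.5, so it is Code H-6 (Corrosive).
Total Code H-6: (two 0.9 fl oz containers = 53.28 mL) + (two 1 fl oz containers = 59.2 mL) + (one 2 fl oz container = 59.2 mL) = 171.68 mL.
171.68 mL ≤ 200 mL (passenger aircraft limit, Code H-6) — within limit.

Yes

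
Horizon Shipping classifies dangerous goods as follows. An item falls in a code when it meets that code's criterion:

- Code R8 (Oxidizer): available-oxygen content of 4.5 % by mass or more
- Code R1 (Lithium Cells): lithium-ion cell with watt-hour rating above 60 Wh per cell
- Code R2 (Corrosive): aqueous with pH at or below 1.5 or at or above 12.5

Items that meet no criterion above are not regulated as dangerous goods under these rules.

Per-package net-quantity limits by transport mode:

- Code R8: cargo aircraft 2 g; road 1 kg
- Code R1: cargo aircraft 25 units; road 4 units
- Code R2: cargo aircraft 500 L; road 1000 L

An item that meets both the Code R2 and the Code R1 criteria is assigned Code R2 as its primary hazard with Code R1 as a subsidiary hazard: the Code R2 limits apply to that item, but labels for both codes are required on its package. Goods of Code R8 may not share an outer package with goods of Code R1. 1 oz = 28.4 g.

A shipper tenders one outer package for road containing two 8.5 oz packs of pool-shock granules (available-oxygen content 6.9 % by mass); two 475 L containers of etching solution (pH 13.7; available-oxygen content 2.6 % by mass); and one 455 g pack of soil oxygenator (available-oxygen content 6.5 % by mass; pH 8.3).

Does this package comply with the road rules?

Yes

With available-oxygen content 6.9 % by mass (≥ 4.5 % by mass), the pool-shock granules fall in Code R8.
Etching solution: pH 13.7 ≥ 12.5 → Code R2 (Corrosive).
The soil oxygenator has available-oxygen content 6.5 % by mass, which is ≥ 4.5 % by mass, so it is Code R8 (Oxidizer).
Total Code R8: (two 8.5 oz packs = 482.8 g) + 455 g = 937.8 g.
937.8 g ≤ 1 kg (road limit, Code R8) — within limit.
Code R2 quantity: two 475 L containers = 950 L.
950 L is within the road limit of 1000 L for Code R2.
The segregation rule (Code R8 with Code R1) does not apply to Code R8 with Code R2.
Every hazard code is within its road limit and no segregation rule is violated.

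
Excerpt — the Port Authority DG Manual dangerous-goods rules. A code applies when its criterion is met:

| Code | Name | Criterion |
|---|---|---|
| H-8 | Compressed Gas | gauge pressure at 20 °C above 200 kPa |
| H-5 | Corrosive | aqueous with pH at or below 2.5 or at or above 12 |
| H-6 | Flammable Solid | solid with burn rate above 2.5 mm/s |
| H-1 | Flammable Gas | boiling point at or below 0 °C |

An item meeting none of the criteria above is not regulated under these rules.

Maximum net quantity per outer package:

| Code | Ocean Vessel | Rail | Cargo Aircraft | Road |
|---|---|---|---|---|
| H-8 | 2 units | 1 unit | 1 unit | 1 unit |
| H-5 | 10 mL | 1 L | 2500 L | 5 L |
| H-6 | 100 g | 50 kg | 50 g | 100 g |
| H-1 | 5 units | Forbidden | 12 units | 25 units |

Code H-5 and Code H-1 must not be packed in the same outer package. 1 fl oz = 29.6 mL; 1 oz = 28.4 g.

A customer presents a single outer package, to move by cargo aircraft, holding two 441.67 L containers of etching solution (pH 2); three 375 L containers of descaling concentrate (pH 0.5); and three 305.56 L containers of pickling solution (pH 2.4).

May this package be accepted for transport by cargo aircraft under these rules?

No

pH 2 meets the Code H-5 criterion (Corrosive), so the etching solution is Code H-5.
With pH 0.5 (≤ 2.5), the descaling concentrate falls in Code H-5.
pH 2.4 meets the Code H-5 criterion (Corrosive), so the pickling solution is Code H-5.
Code H-5 net quantity: (two 441.67 L containers = 883.34 L) + (three 375 L containers = 1125 L) + (three 305.56 L containers = 916.68 L) = 2925.02 L.
That exceeds the Code H-5 cargo aircraft limit of 2500 L.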